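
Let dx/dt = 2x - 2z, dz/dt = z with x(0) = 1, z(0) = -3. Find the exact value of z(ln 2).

-6

A = [[2,-2],[0,1]]; eigenvalues λ = 1, 2.
Eigenvectors: (2,1) for λ=1, (-1,0) for λ=2.
From the initial condition, c_1 = -3, c_2 = -7.
z(ln 2) = (-3)(2^1)(1) + (-7)(2^2)(0) = -6.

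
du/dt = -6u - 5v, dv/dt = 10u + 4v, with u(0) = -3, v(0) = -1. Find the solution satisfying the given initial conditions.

Coefficient matrix A = [[-6, -5], [10, 4]].
Characteristic polynomial det(A - λI) = λ^2 + 2λ + 26 = 0.
Eigenvalues λ = -1 ± 5i (complex conjugate pair).
For λ=-1+5i: an eigenvector is (0,-1) - i(1,-1) = (0 - i, -1 + i).
A real fundamental pair from Re and Im of e^((-1+5i)t)v: X_1 = e^(-t)(cos(5t)·(0,-1) + sin(5t)·(1,-1)), X_2 = e^(-t)(sin(5t)·(0,-1) - cos(5t)·(1,-1)).
General solution: c_1X_1 + c_2X_2.
Applying u(0)=-3, v(0)=-1 gives c_1=4, c_2=3.

u(t) = 4e^(-t)sin(5t) - 3e^(-t)cos(5t), v(t) = -7e^(-t)sin(5t) - e^(-t)cos(5t)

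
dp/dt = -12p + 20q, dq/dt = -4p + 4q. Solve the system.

p(t) = K_1e^(-4t)sin(4t) + 2K_1e^(-4t)cos(4t) + 2K_2e^(-4t)sin(4t) - K_2e^(-4t)cos(4t), q(t) = K_1e^(-4t)cos(4t) + K_2e^(-4t)sin(4t)

Coefficient matrix A = [[-12, 20], [-4, 4]].
Characteristic polynomial det(A - λI) = λ^2 + 8λ + 32 = 0.
Eigenvalues λ = -4 ± 4i (complex conjugate pair).
For λ=-4+4i: an eigenvector is (2,1) - i(1,0) = (2 - i, 1).
A real fundamental pair from Re and Im of e^((-4+4i)t)v: X_1 = e^(-4t)(cos(4t)·(2,1) + sin(4t)·(1,0)), X_2 = e^(-4t)(sin(4t)·(2,1) - cos(4t)·(1,0)).
General solution: K_1X_1 + K_2X_2.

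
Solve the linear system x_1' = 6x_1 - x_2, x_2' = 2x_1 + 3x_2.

x_1(t) = -C_1e^(4t) + C_2e^(5t), x_2(t) = -2C_1e^(4t) + C_2e^(5t)

Coefficient matrix A = [[6, -1], [2, 3]].
Characteristic polynomial det(A - λI) = λ^2 - 9λ + 20 = 0.
Eigenvalues λ = 4, 5.
For λ=4: (A-λI) row 1 is [2, -1], so an eigenvector is (-1, -2).
For λ=5: (A-λI) row 1 is [1, -1], so an eigenvector is (1, 1).
General solution: C_1e^(4t)(-1,-2) + C_2e^(5t)(1,1).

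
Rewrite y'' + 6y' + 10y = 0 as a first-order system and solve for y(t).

Let x_1 = y, x_2 = y'. Then x_1' = x_2 and x_2' = -10x_1 - 6x_2.
A = [[0,1],[-10,-6]]; det(A-λI) = λ^2 + 6λ + 10.
Eigenvalues λ = -3 ± i.

y(t) = C_1e^(-3t)cos(t) + C_2e^(-3t)sin(t)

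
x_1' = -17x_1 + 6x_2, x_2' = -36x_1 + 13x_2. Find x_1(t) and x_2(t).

Coefficient matrix A = [[-17, 6], [-36, 13]].
Characteristic polynomial det(A - λI) = λ^2 + 4λ - 5 = 0.
Eigenvalues λ = 1, -5.
For λ=1: (A-λI) row 1 is [-18, 6], so an eigenvector is (-1, -3).
For λ=-5: (A-λI) row 1 is [-12, 6], so an eigenvector is (1, 2).
General solution: C_1e^(t)(-1,-3) + C_2e^(-5t)(1,2).

x_1(t) = -C_1e^(t) + C_2e^(-5t), x_2(t) = -3C_1e^(t) + 2C_2e^(-5t)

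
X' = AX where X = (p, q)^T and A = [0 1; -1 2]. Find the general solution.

Coefficient matrix A = [[0, 1], [-1, 2]].
Characteristic polynomial det(A - λI) = λ^2 - 2λ + 1 = 0.
Single eigenvalue λ = 1 with algebraic multiplicity 2.
Eigenvector v = (-1,-1); generalized eigenvector w with (A-λI)w=v is (1,0).
General solution: e^(t)[C_1·v + C_2·(t·v + w)].

p(t) = -C_1e^(t) - C_2te^(t) + C_2e^(t), q(t) = -C_1e^(t) - C_2te^(t)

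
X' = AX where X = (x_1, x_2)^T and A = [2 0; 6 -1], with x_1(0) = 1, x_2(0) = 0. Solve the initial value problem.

Coefficient matrix A = [[2, 0], [6, -1]].
Characteristic polynomial det(A - λI) = λ^2 - λ - 2 = 0.
Eigenvalues λ = 2, -1.
For λ=2: (A-λI) row 2 is [6, -3], so an eigenvector is (-1, -2).
For λ=-1: (A-λI) row 1 is [3, 0], so an eigenvector is (0, -1).
General solution: C_1e^(2t)(-1,-2) + C_2e^(-t)(0,-1).
Applying x_1(0)=1, x_2(0)=0 gives C_1=-1, C_2=2.

x_1(t) = e^(2t), x_2(t) = 2e^(2t) - 2e^(-t)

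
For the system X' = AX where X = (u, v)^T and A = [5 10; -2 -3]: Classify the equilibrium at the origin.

unstable spiral

A = [[5,10],[-2,-3]]; det(A-λI) = λ^2 - 2λ + 5.
λ = 1 ± 2i: positive real part.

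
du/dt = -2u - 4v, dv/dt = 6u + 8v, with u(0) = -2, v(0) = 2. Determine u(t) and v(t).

u(t) = -2e^(2t), v(t) = 2e^(2t)

Coefficient matrix A = [[-2, -4], [6, 8]].
Characteristic polynomial det(A - λI) = λ^2 - 6λ + 8 = 0.
Eigenvalues λ = 2, 4.
For λ=2: (A-λI) row 1 is [-4, -4], so an eigenvector is (1, -1).
For λ=4: (A-λI) row 1 is [-6, -4], so an eigenvector is (2, -3).
General solution: K_1e^(2t)(1,-1) + K_2e^(4t)(2,-3).
Applying u(0)=-2, v(0)=2 gives K_1=-2, K_2=0.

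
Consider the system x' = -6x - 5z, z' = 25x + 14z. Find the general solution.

Coefficient matrix A = [[-6, -5], [25, 14]].
Characteristic polynomial det(A - λI) = λ^2 - 8λ + 41 = 0.
Eigenvalues λ = 4 ± 5i (complex conjugate pair).
For λ=4+5i: an eigenvector is (1,-2) - i(0,1) = (1, -2 - i).
A real fundamental pair from Re and Im of e^((4+5i)t)v: X_1 = e^(4t)(cos(5t)·(1,-2) + sin(5t)·(0,1)), X_2 = e^(4t)(sin(5t)·(1,-2) - cos(5t)·(0,1)).
General solution: c_1X_1 + c_2X_2.

x(t) = c_1e^(4t)cos(5t) + c_2e^(4t)sin(5t), z(t) = c_1e^(4t)sin(5t) - 2c_1e^(4t)cos(5t) - 2c_2e^(4t)sin(5t) - c_2e^(4t)cos(5t)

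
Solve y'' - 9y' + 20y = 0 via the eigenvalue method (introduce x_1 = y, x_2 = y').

Let x_1 = y, x_2 = y'. Then x_1' = x_2 and x_2' = -20x_1 + 9x_2.
A = [[0,1],[-20,9]]; det(A-λI) = λ^2 - 9λ + 20.
Eigenvalues λ = 4, 5 with eigenvectors (1,4), (1,5).

y(t) = K_1e^(4t) + K_2e^(5t)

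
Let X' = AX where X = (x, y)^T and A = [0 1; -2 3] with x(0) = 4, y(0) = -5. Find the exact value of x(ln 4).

-92

A = [[0,1],[-2,3]]; eigenvalues λ = 2, 1.
Eigenvectors: (-1,-2) for λ=2, (-1,-1) for λ=1.
From the initial condition, c_1 = 9, c_2 = -13.
x(ln 4) = (9)(4^2)(-1) + (-13)(4^1)(-1) = -92.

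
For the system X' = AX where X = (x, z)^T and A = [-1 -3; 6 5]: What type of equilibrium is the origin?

A = [[-1,-3],[6,5]]; det(A-λI) = λ^2 - 4λ + 13.
λ = 2 ± 3i: positive real part.

unstable spiral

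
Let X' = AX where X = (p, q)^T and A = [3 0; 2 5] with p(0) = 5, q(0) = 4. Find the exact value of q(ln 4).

A = [[3,0],[2,5]]; eigenvalues λ = 5, 3.
Eigenvectors: (0,1) for λ=5, (1,-1) for λ=3.
From the initial condition, c_1 = 9, c_2 = 5.
q(ln 4) = (9)(4^5)(1) + (5)(4^3)(-1) = 8896.

8896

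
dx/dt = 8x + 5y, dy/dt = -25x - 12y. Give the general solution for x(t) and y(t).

x(t) = -c_1e^(-2t)sin(5t) + c_2e^(-2t)cos(5t), y(t) = 2c_1e^(-2t)sin(5t) - c_1e^(-2t)cos(5t) - c_2e^(-2t)sin(5t) - 2c_2e^(-2t)cos(5t)

Coefficient matrix A = [[8, 5], [-25, -12]].
Characteristic polynomial det(A - λI) = λ^2 + 4λ + 29 = 0.
Eigenvalues λ = -2 ± 5i (complex conjugate pair).
For λ=-2+5i: an eigenvector is (0,-1) - i(-1,2) = (0 + i, -1 - 2i).
A real fundamental pair from Re and Im of e^((-2+5i)t)v: X_1 = e^(-2t)(cos(5t)·(0,-1) + sin(5t)·(-1,2)), X_2 = e^(-2t)(sin(5t)·(0,-1) - cos(5t)·(-1,2)).
General solution: c_1X_1 + c_2X_2.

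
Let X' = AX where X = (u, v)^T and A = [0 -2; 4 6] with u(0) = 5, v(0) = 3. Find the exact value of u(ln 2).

A = [[0,-2],[4,6]]; eigenvalues λ = 2, 4.
Eigenvectors: (-1,1) for λ=2, (-1,2) for λ=4.
From the initial condition, c_1 = -13, c_2 = 8.
u(ln 2) = (-13)(2^2)(-1) + (8)(2^4)(-1) = -76.

-76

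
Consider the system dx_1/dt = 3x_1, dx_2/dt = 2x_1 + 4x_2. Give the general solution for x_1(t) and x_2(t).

x_1(t) = -c_1e^(3t), x_2(t) = 2c_1e^(3t) + c_2e^(4t)

Coefficient matrix A = [[3, 0], [2, 4]].
Characteristic polynomial det(A - λI) = λ^2 - 7λ + 12 = 0.
Eigenvalues λ = 3, 4.
For λ=3: (A-λI) row 2 is [2, 1], so an eigenvector is (-1, 2).
For λ=4: (A-λI) row 1 is [-1, 0], so an eigenvector is (0, 1).
General solution: c_1e^(3t)(-1,2) + c_2e^(4t)(0,1).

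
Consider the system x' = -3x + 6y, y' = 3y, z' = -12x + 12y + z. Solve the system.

x(t) = c_1e^(-3t) + c_3e^(3t), y(t) = c_3e^(3t), z(t) = 3c_1e^(-3t) + c_2e^(t)

Coefficient matrix A = [[-3, 6, 0], [0, 3, 0], [-12, 12, 1]].
det(A - λI) = 0 gives eigenvalues λ = -3, 1, 3.
For λ=-3: eigenvector (1,0,3).
For λ=1: eigenvector (0,0,1).
For λ=3: eigenvector (1,1,0).
General solution: c_1e^(-3t)(1,0,3) + c_2e^(t)(0,0,1) + c_3e^(3t)(1,1,0).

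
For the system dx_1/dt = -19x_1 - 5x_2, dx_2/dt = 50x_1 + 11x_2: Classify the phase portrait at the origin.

stable spiral

A = [[-19,-5],[50,11]]; det(A-λI) = λ^2 + 8λ + 41.
λ = -4 ± 5i: negative real part.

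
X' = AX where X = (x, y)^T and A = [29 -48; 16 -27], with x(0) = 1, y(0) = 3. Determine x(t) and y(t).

Coefficient matrix A = [[29, -48], [16, -27]].
Characteristic polynomial det(A - λI) = λ^2 - 2λ - 15 = 0.
Eigenvalues λ = -3, 5.
For λ=-3: (A-λI) row 1 is [32, -48], so an eigenvector is (-3, -2).
For λ=5: (A-λI) row 1 is [24, -48], so an eigenvector is (-2, -1).
General solution: c_1e^(-3t)(-3,-2) + c_2e^(5t)(-2,-1).
Applying x(0)=1, y(0)=3 gives c_1=-5, c_2=7.

x(t) = -14e^(5t) + 15e^(-3t), y(t) = -7e^(5t) + 10e^(-3t)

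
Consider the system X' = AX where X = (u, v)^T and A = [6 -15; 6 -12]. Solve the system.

Coefficient matrix A = [[6, -15], [6, -12]].
Characteristic polynomial det(A - λI) = λ^2 + 6λ + 18 = 0.
Eigenvalues λ = -3 ± 3i (complex conjugate pair).
For λ=-3+3i: an eigenvector is (-2,-1) - i(-1,-1) = (-2 + i, -1 + i).
A real fundamental pair from Re and Im of e^((-3+3i)t)v: X_1 = e^(-3t)(cos(3t)·(-2,-1) + sin(3t)·(-1,-1)), X_2 = e^(-3t)(sin(3t)·(-2,-1) - cos(3t)·(-1,-1)).
General solution: C_1X_1 + C_2X_2.

u(t) = -C_1e^(-3t)sin(3t) - 2C_1e^(-3t)cos(3t) - 2C_2e^(-3t)sin(3t) + C_2e^(-3t)cos(3t), v(t) = -C_1e^(-3t)sin(3t) - C_1e^(-3t)cos(3t) - C_2e^(-3t)sin(3t) + C_2e^(-3t)cos(3t)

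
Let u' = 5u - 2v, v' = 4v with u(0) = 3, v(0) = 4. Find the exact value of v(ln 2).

64

A = [[5,-2],[0,4]]; eigenvalues λ = 5, 4.
Eigenvectors: (-1,0) for λ=5, (2,1) for λ=4.
From the initial condition, c_1 = 5, c_2 = 4.
v(ln 2) = (5)(2^5)(0) + (4)(2^4)(1) = 64.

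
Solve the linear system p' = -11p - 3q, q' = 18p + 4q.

p(t) = -c_1e^(-5t) + c_2e^(-2t), q(t) = 2c_1e^(-5t) - 3c_2e^(-2t)

Coefficient matrix A = [[-11, -3], [18, 4]].
Characteristic polynomial det(A - λI) = λ^2 + 7λ + 10 = 0.
Eigenvalues λ = -5, -2.
For λ=-5: (A-λI) row 1 is [-6, -3], so an eigenvector is (-1, 2).
For λ=-2: (A-λI) row 1 is [-9, -3], so an eigenvector is (1, -3).
General solution: c_1e^(-5t)(-1,2) + c_2e^(-2t)(1,-3).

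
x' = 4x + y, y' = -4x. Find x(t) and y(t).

x(t) = -K_1e^(2t) - K_2te^(2t) - 2K_2e^(2t), y(t) = 2K_1e^(2t) + 2K_2te^(2t) + 3K_2e^(2t)

Coefficient matrix A = [[4, 1], [-4, 0]].
Characteristic polynomial det(A - λI) = λ^2 - 4λ + 4 = 0.
Single eigenvalue λ = 2 with algebraic multiplicity 2.
Eigenvector v = (-1,2); generalized eigenvector w with (A-λI)w=v is (-2,3).
General solution: e^(2t)[K_1·v + K_2·(t·v + w)].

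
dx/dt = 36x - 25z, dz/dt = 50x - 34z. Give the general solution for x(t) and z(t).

x(t) = 2C_1e^(t)sin(5t) + C_1e^(t)cos(5t) + C_2e^(t)sin(5t) - 2C_2e^(t)cos(5t), z(t) = 3C_1e^(t)sin(5t) + C_1e^(t)cos(5t) + C_2e^(t)sin(5t) - 3C_2e^(t)cos(5t)

Coefficient matrix A = [[36, -25], [50, -34]].
Characteristic polynomial det(A - λI) = λ^2 - 2λ + 26 = 0.
Eigenvalues λ = 1 ± 5i (complex conjugate pair).
For λ=1+5i: an eigenvector is (1,1) - i(2,3) = (1 - 2i, 1 - 3i).
A real fundamental pair from Re and Im of e^((1+5i)t)v: X_1 = e^(t)(cos(5t)·(1,1) + sin(5t)·(2,3)), X_2 = e^(t)(sin(5t)·(1,1) - cos(5t)·(2,3)).
General solution: C_1X_1 + C_2X_2.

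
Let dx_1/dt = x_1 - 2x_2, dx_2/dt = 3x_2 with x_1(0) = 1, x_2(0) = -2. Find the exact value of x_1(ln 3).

51

A = [[1,-2],[0,3]]; eigenvalues λ = 1, 3.
Eigenvectors: (-1,0) for λ=1, (1,-1) for λ=3.
From the initial condition, c_1 = 1, c_2 = 2.
x_1(ln 3) = (1)(3^1)(-1) + (2)(3^3)(1) = 51.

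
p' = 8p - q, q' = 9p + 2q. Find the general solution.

Coefficient matrix A = [[8, -1], [9, 2]].
Characteristic polynomial det(A - λI) = λ^2 - 10λ + 25 = 0.
Single eigenvalue λ = 5 with algebraic multiplicity 2.
Eigenvector v = (-1,-3); generalized eigenvector w with (A-λI)w=v is (-1,-2).
General solution: e^(5t)[c_1·v + c_2·(t·v + w)].

p(t) = -c_1e^(5t) - c_2te^(5t) - c_2e^(5t), q(t) = -3c_1e^(5t) - 3c_2te^(5t) - 2c_2e^(5t)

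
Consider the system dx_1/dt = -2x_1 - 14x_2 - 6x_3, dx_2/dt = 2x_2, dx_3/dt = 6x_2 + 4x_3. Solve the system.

x_1(t) = K_1e^(-2t) - K_2e^(2t) - K_3e^(4t), x_2(t) = -K_2e^(2t), x_3(t) = 3K_2e^(2t) + K_3e^(4t)

Coefficient matrix A = [[-2, -14, -6], [0, 2, 0], [0, 6, 4]].
det(A - λI) = 0 gives eigenvalues λ = -2, 2, 4.
For λ=-2: eigenvector (1,0,0).
For λ=2: eigenvector (-1,-1,3).
For λ=4: eigenvector (-1,0,1).
General solution: K_1e^(-2t)(1,0,0) + K_2e^(2t)(-1,-1,3) + K_3e^(4t)(-1,0,1).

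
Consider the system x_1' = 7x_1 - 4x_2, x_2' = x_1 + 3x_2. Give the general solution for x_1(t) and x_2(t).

x_1(t) = 2C_1e^(5t) + 2C_2te^(5t) + C_2e^(5t), x_2(t) = C_1e^(5t) + C_2te^(5t)

Coefficient matrix A = [[7, -4], [1, 3]].
Characteristic polynomial det(A - λI) = λ^2 - 10λ + 25 = 0.
Single eigenvalue λ = 5 with algebraic multiplicity 2.
Eigenvector v = (2,1); generalized eigenvector w with (A-λI)w=v is (1,0).
General solution: e^(5t)[C_1·v + C_2·(t·v + w)].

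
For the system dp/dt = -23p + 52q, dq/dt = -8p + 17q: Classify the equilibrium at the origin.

stable spiral

A = [[-23,52],[-8,17]]; det(A-λI) = λ^2 + 6λ + 25.
λ = -3 ± 4i: negative real part.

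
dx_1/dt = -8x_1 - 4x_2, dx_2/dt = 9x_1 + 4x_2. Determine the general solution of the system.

x_1(t) = -2K_1e^(-2t) - 2K_2te^(-2t) - K_2e^(-2t), x_2(t) = 3K_1e^(-2t) + 3K_2te^(-2t) + 2K_2e^(-2t)

Coefficient matrix A = [[-8, -4], [9, 4]].
Characteristic polynomial det(A - λI) = λ^2 + 4λ + 4 = 0.
Single eigenvalue λ = -2 with algebraic multiplicity 2.
Eigenvector v = (-2,3); generalized eigenvector w with (A-λI)w=v is (-1,2).
General solution: e^(-2t)[K_1·v + K_2·(t·v + w)].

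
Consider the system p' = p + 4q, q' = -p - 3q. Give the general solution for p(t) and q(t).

Coefficient matrix A = [[1, 4], [-1, -3]].
Characteristic polynomial det(A - λI) = λ^2 + 2λ + 1 = 0.
Single eigenvalue λ = -1 with algebraic multiplicity 2.
Eigenvector v = (2,-1); generalized eigenvector w with (A-λI)w=v is (-1,1).
General solution: e^(-t)[K_1·v + K_2·(t·v + w)].

p(t) = 2K_1e^(-t) + 2K_2te^(-t) - K_2e^(-t), q(t) = -K_1e^(-t) - K_2te^(-t) + K_2e^(-t)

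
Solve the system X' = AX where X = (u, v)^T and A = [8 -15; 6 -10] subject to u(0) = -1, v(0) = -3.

Coefficient matrix A = [[8, -15], [6, -10]].
Characteristic polynomial det(A - λI) = λ^2 + 2λ + 10 = 0.
Eigenvalues λ = -1 ± 3i (complex conjugate pair).
For λ=-1+3i: an eigenvector is (-1,-1) - i(2,1) = (-1 - 2i, -1 - i).
A real fundamental pair from Re and Im of e^((-1+3i)t)v: X_1 = e^(-t)(cos(3t)·(-1,-1) + sin(3t)·(2,1)), X_2 = e^(-t)(sin(3t)·(-1,-1) - cos(3t)·(2,1)).
General solution: K_1X_1 + K_2X_2.
Applying u(0)=-1, v(0)=-3 gives K_1=5, K_2=-2.

u(t) = 12e^(-t)sin(3t) - e^(-t)cos(3t), v(t) = 7e^(-t)sin(3t) - 3e^(-t)cos(3t)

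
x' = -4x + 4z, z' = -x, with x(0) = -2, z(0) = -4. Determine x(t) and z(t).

Coefficient matrix A = [[-4, 4], [-1, 0]].
Characteristic polynomial det(A - λI) = λ^2 + 4λ + 4 = 0.
Single eigenvalue λ = -2 with algebraic multiplicity 2.
Eigenvector v = (2,1); generalized eigenvector w with (A-λI)w=v is (-3,-1).
General solution: e^(-2t)[C_1·v + C_2·(t·v + w)].
Applying x(0)=-2, z(0)=-4 gives C_1=-10, C_2=-6.

x(t) = -12te^(-2t) - 2e^(-2t), z(t) = -6te^(-2t) - 4e^(-2t)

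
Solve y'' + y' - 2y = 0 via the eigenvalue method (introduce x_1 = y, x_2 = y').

y(t) = c_1e^(-2t) + c_2e^(t)

Let x_1 = y, x_2 = y'. Then x_1' = x_2 and x_2' = 2x_1 - x_2.
A = [[0,1],[2,-1]]; det(A-λI) = λ^2 + λ - 2.
Eigenvalues λ = -2, 1 with eigenvectors (1,-2), (1,1).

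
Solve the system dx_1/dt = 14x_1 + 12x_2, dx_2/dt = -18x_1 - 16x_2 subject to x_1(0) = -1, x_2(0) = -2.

x_1(t) = -7e^(2t) + 6e^(-4t), x_2(t) = 7e^(2t) - 9e^(-4t)

Coefficient matrix A = [[14, 12], [-18, -16]].
Characteristic polynomial det(A - λI) = λ^2 + 2λ - 8 = 0.
Eigenvalues λ = 2, -4.
For λ=2: (A-λI) row 1 is [12, 12], so an eigenvector is (1, -1).
For λ=-4: (A-λI) row 1 is [18, 12], so an eigenvector is (-2, 3).
General solution: K_1e^(2t)(1,-1) + K_2e^(-4t)(-2,3).
Applying x_1(0)=-1, x_2(0)=-2 gives K_1=-7, K_2=-3.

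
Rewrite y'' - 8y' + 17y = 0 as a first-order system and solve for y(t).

y(t) = c_1e^(4t)cos(t) + c_2e^(4t)sin(t)

Let x_1 = y, x_2 = y'. Then x_1' = x_2 and x_2' = -17x_1 + 8x_2.
A = [[0,1],[-17,8]]; det(A-λI) = λ^2 - 8λ + 17.
Eigenvalues λ = 4 ± i.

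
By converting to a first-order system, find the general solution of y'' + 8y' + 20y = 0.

y(t) = c_1e^(-4t)cos(2t) + c_2e^(-4t)sin(2t)

Let x_1 = y, x_2 = y'. Then x_1' = x_2 and x_2' = -20x_1 - 8x_2.
A = [[0,1],[-20,-8]]; det(A-λI) = λ^2 + 8λ + 20.
Eigenvalues λ = -4 ± 2i.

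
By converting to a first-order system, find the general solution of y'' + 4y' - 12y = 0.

y(t) = K_1e^(-6t) + K_2e^(2t)

Let x_1 = y, x_2 = y'. Then x_1' = x_2 and x_2' = 12x_1 - 4x_2.
A = [[0,1],[12,-4]]; det(A-λI) = λ^2 + 4λ - 12.
Eigenvalues λ = -6, 2 with eigenvectors (1,-6), (1,2).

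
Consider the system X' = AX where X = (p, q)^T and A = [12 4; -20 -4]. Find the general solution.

Coefficient matrix A = [[12, 4], [-20, -4]].
Characteristic polynomial det(A - λI) = λ^2 - 8λ + 32 = 0.
Eigenvalues λ = 4 ± 4i (complex conjugate pair).
For λ=4+4i: an eigenvector is (-1,2) - i(0,1) = (-1, 2 - i).
A real fundamental pair from Re and Im of e^((4+4i)t)v: X_1 = e^(4t)(cos(4t)·(-1,2) + sin(4t)·(0,1)), X_2 = e^(4t)(sin(4t)·(-1,2) - cos(4t)·(0,1)).
General solution: c_1X_1 + c_2X_2.

p(t) = -c_1e^(4t)cos(4t) - c_2e^(4t)sin(4t), q(t) = c_1e^(4t)sin(4t) + 2c_1e^(4t)cos(4t) + 2c_2e^(4t)sin(4t) - c_2e^(4t)cos(4t)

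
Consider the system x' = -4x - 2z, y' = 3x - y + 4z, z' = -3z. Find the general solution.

Coefficient matrix A = [[-4, 0, -2], [3, -1, 4], [0, 0, -3]].
det(A - λI) = 0 gives eigenvalues λ = -4, -1, -3.
For λ=-4: eigenvector (1,-1,0).
For λ=-1: eigenvector (0,1,0).
For λ=-3: eigenvector (-2,1,1).
General solution: K_1e^(-4t)(1,-1,0) + K_2e^(-t)(0,1,0) + K_3e^(-3t)(-2,1,1).

x(t) = K_1e^(-4t) - 2K_3e^(-3t), y(t) = -K_1e^(-4t) + K_2e^(-t) + K_3e^(-3t), z(t) = K_3e^(-3t)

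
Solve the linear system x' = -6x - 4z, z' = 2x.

Coefficient matrix A = [[-6, -4], [2, 0]].
Characteristic polynomial det(A - λI) = λ^2 + 6λ + 8 = 0.
Eigenvalues λ = -4, -2.
For λ=-4: (A-λI) row 1 is [-2, -4], so an eigenvector is (-2, 1).
For λ=-2: (A-λI) row 1 is [-4, -4], so an eigenvector is (-1, 1).
General solution: C_1e^(-4t)(-2,1) + C_2e^(-2t)(-1,1).

x(t) = -2C_1e^(-4t) - C_2e^(-2t), z(t) = C_1e^(-4t) + C_2e^(-2t)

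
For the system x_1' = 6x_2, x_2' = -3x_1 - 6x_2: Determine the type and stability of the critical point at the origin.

stable spiral

A = [[0,6],[-3,-6]]; det(A-λI) = λ^2 + 6λ + 18.
λ = -3 ± 3i: negative real part.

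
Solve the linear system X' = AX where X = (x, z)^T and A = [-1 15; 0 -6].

Coefficient matrix A = [[-1, 15], [0, -6]].
Characteristic polynomial det(A - λI) = λ^2 + 7λ + 6 = 0.
Eigenvalues λ = -1, -6.
For λ=-1: (A-λI) row 1 is [0, 15], so an eigenvector is (1, 0).
For λ=-6: (A-λI) row 1 is [5, 15], so an eigenvector is (-3, 1).
General solution: C_1e^(-t)(1,0) + C_2e^(-6t)(-3,1).

x(t) = C_1e^(-t) - 3C_2e^(-6t), z(t) = C_2e^(-6t)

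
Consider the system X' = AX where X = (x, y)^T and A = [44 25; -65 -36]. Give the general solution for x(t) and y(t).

x(t) = -c_1e^(4t)sin(5t) - 2c_1e^(4t)cos(5t) - 2c_2e^(4t)sin(5t) + c_2e^(4t)cos(5t), y(t) = 2c_1e^(4t)sin(5t) + 3c_1e^(4t)cos(5t) + 3c_2e^(4t)sin(5t) - 2c_2e^(4t)cos(5t)

Coefficient matrix A = [[44, 25], [-65, -36]].
Characteristic polynomial det(A - λI) = λ^2 - 8λ + 41 = 0.
Eigenvalues λ = 4 ± 5i (complex conjugate pair).
For λ=4+5i: an eigenvector is (-2,3) - i(-1,2) = (-2 + i, 3 - 2i).
A real fundamental pair from Re and Im of e^((4+5i)t)v: X_1 = e^(4t)(cos(5t)·(-2,3) + sin(5t)·(-1,2)), X_2 = e^(4t)(sin(5t)·(-2,3) - cos(5t)·(-1,2)).
General solution: c_1X_1 + c_2X_2.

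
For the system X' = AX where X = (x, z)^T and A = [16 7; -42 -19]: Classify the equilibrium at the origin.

A = [[16,7],[-42,-19]]; det(A-λI) = λ^2 + 3λ - 10.
λ = -5, 2: opposite signs.

saddle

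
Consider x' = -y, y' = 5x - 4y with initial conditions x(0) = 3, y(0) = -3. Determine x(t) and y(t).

Coefficient matrix A = [[0, -1], [5, -4]].
Characteristic polynomial det(A - λI) = λ^2 + 4λ + 5 = 0.
Eigenvalues λ = -2 ± i (complex conjugate pair).
For λ=-2+i: an eigenvector is (-1,-2) - i(0,-1) = (-1, -2 + i).
A real fundamental pair from Re and Im of e^((-2+i)t)v: X_1 = e^(-2t)(cos(t)·(-1,-2) + sin(t)·(0,-1)), X_2 = e^(-2t)(sin(t)·(-1,-2) - cos(t)·(0,-1)).
General solution: C_1X_1 + C_2X_2.
Applying x(0)=3, y(0)=-3 gives C_1=-3, C_2=-9.

x(t) = 9e^(-2t)sin(t) + 3e^(-2t)cos(t), y(t) = 21e^(-2t)sin(t) - 3e^(-2t)cos(t)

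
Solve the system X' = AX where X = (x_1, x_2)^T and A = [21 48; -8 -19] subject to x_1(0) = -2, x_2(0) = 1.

Coefficient matrix A = [[21, 48], [-8, -19]].
Characteristic polynomial det(A - λI) = λ^2 - 2λ - 15 = 0.
Eigenvalues λ = -3, 5.
For λ=-3: (A-λI) row 1 is [24, 48], so an eigenvector is (2, -1).
For λ=5: (A-λI) row 1 is [16, 48], so an eigenvector is (3, -1).
General solution: K_1e^(-3t)(2,-1) + K_2e^(5t)(3,-1).
Applying x_1(0)=-2, x_2(0)=1 gives K_1=-1, K_2=0.

x_1(t) = -2e^(-3t), x_2(t) = e^(-3t)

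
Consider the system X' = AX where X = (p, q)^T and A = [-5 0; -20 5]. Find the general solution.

Coefficient matrix A = [[-5, 0], [-20, 5]].
Characteristic polynomial det(A - λI) = λ^2 - 25 = 0.
Eigenvalues λ = 5, -5.
For λ=5: (A-λI) row 1 is [-10, 0], so an eigenvector is (0, -1).
For λ=-5: (A-λI) row 2 is [-20, 10], so an eigenvector is (1, 2).
General solution: c_1e^(5t)(0,-1) + c_2e^(-5t)(1,2).

p(t) = c_2e^(-5t), q(t) = -c_1e^(5t) + 2c_2e^(-5t)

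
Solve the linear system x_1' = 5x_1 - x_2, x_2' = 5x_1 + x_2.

x_1(t) = -K_1e^(3t)sin(t) + K_2e^(3t)cos(t), x_2(t) = -2K_1e^(3t)sin(t) + K_1e^(3t)cos(t) + K_2e^(3t)sin(t) + 2K_2e^(3t)cos(t)

Coefficient matrix A = [[5, -1], [5, 1]].
Characteristic polynomial det(A - λI) = λ^2 - 6λ + 10 = 0.
Eigenvalues λ = 3 ± i (complex conjugate pair).
For λ=3+i: an eigenvector is (0,1) - i(-1,-2) = (0 + i, 1 + 2i).
A real fundamental pair from Re and Im of e^((3+i)t)v: X_1 = e^(3t)(cos(t)·(0,1) + sin(t)·(-1,-2)), X_2 = e^(3t)(sin(t)·(0,1) - cos(t)·(-1,-2)).
General solution: K_1X_1 + K_2X_2.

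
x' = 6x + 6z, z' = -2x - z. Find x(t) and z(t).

x(t) = -2K_1e^(3t) - 3K_2e^(2t), z(t) = K_1e^(3t) + 2K_2e^(2t)

Coefficient matrix A = [[6, 6], [-2, -1]].
Characteristic polynomial det(A - λI) = λ^2 - 5λ + 6 = 0.
Eigenvalues λ = 3, 2.
For λ=3: (A-λI) row 1 is [3, 6], so an eigenvector is (-2, 1).
For λ=2: (A-λI) row 1 is [4, 6], so an eigenvector is (-3, 2).
General solution: K_1e^(3t)(-2,1) + K_2e^(2t)(-3,2).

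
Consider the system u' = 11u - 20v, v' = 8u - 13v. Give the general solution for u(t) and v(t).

u(t) = -c_1e^(-t)sin(4t) - 2c_1e^(-t)cos(4t) - 2c_2e^(-t)sin(4t) + c_2e^(-t)cos(4t), v(t) = -c_1e^(-t)sin(4t) - c_1e^(-t)cos(4t) - c_2e^(-t)sin(4t) + c_2e^(-t)cos(4t)

Coefficient matrix A = [[11, -20], [8, -13]].
Characteristic polynomial det(A - λI) = λ^2 + 2λ + 17 = 0.
Eigenvalues λ = -1 ± 4i (complex conjugate pair).
For λ=-1+4i: an eigenvector is (-2,-1) - i(-1,-1) = (-2 + i, -1 + i).
A real fundamental pair from Re and Im of e^((-1+4i)t)v: X_1 = e^(-t)(cos(4t)·(-2,-1) + sin(4t)·(-1,-1)), X_2 = e^(-t)(sin(4t)·(-2,-1) - cos(4t)·(-1,-1)).
General solution: c_1X_1 + c_2X_2.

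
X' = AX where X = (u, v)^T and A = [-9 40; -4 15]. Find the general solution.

Coefficient matrix A = [[-9, 40], [-4, 15]].
Characteristic polynomial det(A - λI) = λ^2 - 6λ + 25 = 0.
Eigenvalues λ = 3 ± 4i (complex conjugate pair).
For λ=3+4i: an eigenvector is (1,0) - i(-3,-1) = (1 + 3i, 0 + i).
A real fundamental pair from Re and Im of e^((3+4i)t)v: X_1 = e^(3t)(cos(4t)·(1,0) + sin(4t)·(-3,-1)), X_2 = e^(3t)(sin(4t)·(1,0) - cos(4t)·(-3,-1)).
General solution: C_1X_1 + C_2X_2.

u(t) = -3C_1e^(3t)sin(4t) + C_1e^(3t)cos(4t) + C_2e^(3t)sin(4t) + 3C_2e^(3t)cos(4t), v(t) = -C_1e^(3t)sin(4t) + C_2e^(3t)cos(4t)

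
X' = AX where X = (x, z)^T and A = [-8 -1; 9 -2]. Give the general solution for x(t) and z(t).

Coefficient matrix A = [[-8, -1], [9, -2]].
Characteristic polynomial det(A - λI) = λ^2 + 10λ + 25 = 0.
Single eigenvalue λ = -5 with algebraic multiplicity 2.
Eigenvector v = (1,-3); generalized eigenvector w with (A-λI)w=v is (0,-1).
General solution: e^(-5t)[K_1·v + K_2·(t·v + w)].

x(t) = K_1e^(-5t) + K_2te^(-5t), z(t) = -3K_1e^(-5t) - 3K_2te^(-5t) - K_2e^(-5t)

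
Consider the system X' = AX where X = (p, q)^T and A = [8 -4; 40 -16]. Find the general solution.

p(t) = -C_1e^(-4t)cos(4t) - C_2e^(-4t)sin(4t), q(t) = -C_1e^(-4t)sin(4t) - 3C_1e^(-4t)cos(4t) - 3C_2e^(-4t)sin(4t) + C_2e^(-4t)cos(4t)

Coefficient matrix A = [[8, -4], [40, -16]].
Characteristic polynomial det(A - λI) = λ^2 + 8λ + 32 = 0.
Eigenvalues λ = -4 ± 4i (complex conjugate pair).
For λ=-4+4i: an eigenvector is (-1,-3) - i(0,-1) = (-1, -3 + i).
A real fundamental pair from Re and Im of e^((-4+4i)t)v: X_1 = e^(-4t)(cos(4t)·(-1,-3) + sin(4t)·(0,-1)), X_2 = e^(-4t)(sin(4t)·(-1,-3) - cos(4t)·(0,-1)).
General solution: C_1X_1 + C_2X_2.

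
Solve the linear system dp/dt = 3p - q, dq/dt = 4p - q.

p(t) = -c_1e^(t) - c_2te^(t) - c_2e^(t), q(t) = -2c_1e^(t) - 2c_2te^(t) - c_2e^(t)

Coefficient matrix A = [[3, -1], [4, -1]].
Characteristic polynomial det(A - λI) = λ^2 - 2λ + 1 = 0.
Single eigenvalue λ = 1 with algebraic multiplicity 2.
Eigenvector v = (-1,-2); generalized eigenvector w with (A-λI)w=v is (-1,-1).
General solution: e^(t)[c_1·v + c_2·(t·v + w)].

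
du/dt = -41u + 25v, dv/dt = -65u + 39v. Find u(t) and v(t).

Coefficient matrix A = [[-41, 25], [-65, 39]].
Characteristic polynomial det(A - λI) = λ^2 + 2λ + 26 = 0.
Eigenvalues λ = -1 ± 5i (complex conjugate pair).
For λ=-1+5i: an eigenvector is (2,3) - i(-1,-2) = (2 + i, 3 + 2i).
A real fundamental pair from Re and Im of e^((-1+5i)t)v: X_1 = e^(-t)(cos(5t)·(2,3) + sin(5t)·(-1,-2)), X_2 = e^(-t)(sin(5t)·(2,3) - cos(5t)·(-1,-2)).
General solution: C_1X_1 + C_2X_2.

u(t) = -C_1e^(-t)sin(5t) + 2C_1e^(-t)cos(5t) + 2C_2e^(-t)sin(5t) + C_2e^(-t)cos(5t), v(t) = -2C_1e^(-t)sin(5t) + 3C_1e^(-t)cos(5t) + 3C_2e^(-t)sin(5t) + 2C_2e^(-t)cos(5t)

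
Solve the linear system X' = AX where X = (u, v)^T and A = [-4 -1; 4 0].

u(t) = -c_1e^(-2t) - c_2te^(-2t), v(t) = 2c_1e^(-2t) + 2c_2te^(-2t) + c_2e^(-2t)

Coefficient matrix A = [[-4, -1], [4, 0]].
Characteristic polynomial det(A - λI) = λ^2 + 4λ + 4 = 0.
Single eigenvalue λ = -2 with algebraic multiplicity 2.
Eigenvector v = (-1,2); generalized eigenvector w with (A-λI)w=v is (0,1).
General solution: e^(-2t)[c_1·v + c_2·(t·v + w)].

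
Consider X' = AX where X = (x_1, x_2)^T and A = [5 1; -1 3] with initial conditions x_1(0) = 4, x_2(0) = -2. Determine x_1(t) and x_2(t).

x_1(t) = 2te^(4t) + 4e^(4t), x_2(t) = -2te^(4t) - 2e^(4t)

Coefficient matrix A = [[5, 1], [-1, 3]].
Characteristic polynomial det(A - λI) = λ^2 - 8λ + 16 = 0.
Single eigenvalue λ = 4 with algebraic multiplicity 2.
Eigenvector v = (-1,1); generalized eigenvector w with (A-λI)w=v is (0,-1).
General solution: e^(4t)[c_1·v + c_2·(t·v + w)].
Applying x_1(0)=4, x_2(0)=-2 gives c_1=-4, c_2=-2.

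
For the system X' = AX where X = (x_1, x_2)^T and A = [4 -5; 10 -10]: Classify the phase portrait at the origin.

stable spiral

A = [[4,-5],[10,-10]]; det(A-λI) = λ^2 + 6λ + 10.
λ = -3 ± i: negative real part.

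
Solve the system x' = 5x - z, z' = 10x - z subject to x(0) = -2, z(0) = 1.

Coefficient matrix A = [[5, -1], [10, -1]].
Characteristic polynomial det(A - λI) = λ^2 - 4λ + 5 = 0.
Eigenvalues λ = 2 ± i (complex conjugate pair).
For λ=2+i: an eigenvector is (0,1) - i(-1,-3) = (0 + i, 1 + 3i).
A real fundamental pair from Re and Im of e^((2+i)t)v: X_1 = e^(2t)(cos(t)·(0,1) + sin(t)·(-1,-3)), X_2 = e^(2t)(sin(t)·(0,1) - cos(t)·(-1,-3)).
General solution: K_1X_1 + K_2X_2.
Applying x(0)=-2, z(0)=1 gives K_1=7, K_2=-2.

x(t) = -7e^(2t)sin(t) - 2e^(2t)cos(t), z(t) = -23e^(2t)sin(t) + e^(2t)cos(t)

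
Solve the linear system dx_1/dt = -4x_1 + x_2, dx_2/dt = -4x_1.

Coefficient matrix A = [[-4, 1], [-4, 0]].
Characteristic polynomial det(A - λI) = λ^2 + 4λ + 4 = 0.
Single eigenvalue λ = -2 with algebraic multiplicity 2.
Eigenvector v = (1,2); generalized eigenvector w with (A-λI)w=v is (0,1).
General solution: e^(-2t)[c_1·v + c_2·(t·v + w)].

x_1(t) = c_1e^(-2t) + c_2te^(-2t), x_2(t) = 2c_1e^(-2t) + 2c_2te^(-2t) + c_2e^(-2t)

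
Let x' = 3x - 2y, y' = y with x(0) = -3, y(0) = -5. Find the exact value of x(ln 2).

A = [[3,-2],[0,1]]; eigenvalues λ = 3, 1.
Eigenvectors: (1,0) for λ=3, (-1,-1) for λ=1.
From the initial condition, c_1 = 2, c_2 = 5.
x(ln 2) = (2)(2^3)(1) + (5)(2^1)(-1) = 6.

6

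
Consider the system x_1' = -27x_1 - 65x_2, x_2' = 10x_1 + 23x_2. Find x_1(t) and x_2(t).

Coefficient matrix A = [[-27, -65], [10, 23]].
Characteristic polynomial det(A - λI) = λ^2 + 4λ + 29 = 0.
Eigenvalues λ = -2 ± 5i (complex conjugate pair).
For λ=-2+5i: an eigenvector is (-2,1) - i(-3,1) = (-2 + 3i, 1 - i).
A real fundamental pair from Re and Im of e^((-2+5i)t)v: X_1 = e^(-2t)(cos(5t)·(-2,1) + sin(5t)·(-3,1)), X_2 = e^(-2t)(sin(5t)·(-2,1) - cos(5t)·(-3,1)).
General solution: c_1X_1 + c_2X_2.

x_1(t) = -3c_1e^(-2t)sin(5t) - 2c_1e^(-2t)cos(5t) - 2c_2e^(-2t)sin(5t) + 3c_2e^(-2t)cos(5t), x_2(t) = c_1e^(-2t)sin(5t) + c_1e^(-2t)cos(5t) + c_2e^(-2t)sin(5t) - c_2e^(-2t)cos(5t)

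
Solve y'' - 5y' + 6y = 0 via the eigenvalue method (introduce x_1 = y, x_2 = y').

Let x_1 = y, x_2 = y'. Then x_1' = x_2 and x_2' = -6x_1 + 5x_2.
A = [[0,1],[-6,5]]; det(A-λI) = λ^2 - 5λ + 6.
Eigenvalues λ = 2, 3 with eigenvectors (1,2), (1,3).

y(t) = C_1e^(2t) + C_2e^(3t)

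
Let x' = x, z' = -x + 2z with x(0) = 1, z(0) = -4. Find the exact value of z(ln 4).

A = [[1,0],[-1,2]]; eigenvalues λ = 2, 1.
Eigenvectors: (0,1) for λ=2, (-1,-1) for λ=1.
From the initial condition, c_1 = -5, c_2 = -1.
z(ln 4) = (-5)(4^2)(1) + (-1)(4^1)(-1) = -76.

-76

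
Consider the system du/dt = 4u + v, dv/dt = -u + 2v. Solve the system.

Coefficient matrix A = [[4, 1], [-1, 2]].
Characteristic polynomial det(A - λI) = λ^2 - 6λ + 9 = 0.
Single eigenvalue λ = 3 with algebraic multiplicity 2.
Eigenvector v = (-1,1); generalized eigenvector w with (A-λI)w=v is (-2,1).
General solution: e^(3t)[K_1·v + K_2·(t·v + w)].

u(t) = -K_1e^(3t) - K_2te^(3t) - 2K_2e^(3t), v(t) = K_1e^(3t) + K_2te^(3t) + K_2e^(3t)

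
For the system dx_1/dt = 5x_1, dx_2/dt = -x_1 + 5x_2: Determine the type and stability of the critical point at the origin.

A = [[5,0],[-1,5]]; det(A-λI) = λ^2 - 10λ + 25.
repeated λ = 5 with a single eigenvector.

unstable improper node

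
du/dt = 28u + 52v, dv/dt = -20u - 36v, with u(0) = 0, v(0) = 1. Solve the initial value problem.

Coefficient matrix A = [[28, 52], [-20, -36]].
Characteristic polynomial det(A - λI) = λ^2 + 8λ + 32 = 0.
Eigenvalues λ = -4 ± 4i (complex conjugate pair).
For λ=-4+4i: an eigenvector is (-2,1) - i(-3,2) = (-2 + 3i, 1 - 2i).
A real fundamental pair from Re and Im of e^((-4+4i)t)v: X_1 = e^(-4t)(cos(4t)·(-2,1) + sin(4t)·(-3,2)), X_2 = e^(-4t)(sin(4t)·(-2,1) - cos(4t)·(-3,2)).
General solution: K_1X_1 + K_2X_2.
Applying u(0)=0, v(0)=1 gives K_1=-3, K_2=-2.

u(t) = 13e^(-4t)sin(4t), v(t) = -8e^(-4t)sin(4t) + e^(-4t)cos(4t)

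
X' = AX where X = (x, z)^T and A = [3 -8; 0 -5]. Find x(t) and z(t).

Coefficient matrix A = [[3, -8], [0, -5]].
Characteristic polynomial det(A - λI) = λ^2 + 2λ - 15 = 0.
Eigenvalues λ = -5, 3.
For λ=-5: (A-λI) row 1 is [8, -8], so an eigenvector is (-1, -1).
For λ=3: (A-λI) row 1 is [0, -8], so an eigenvector is (1, 0).
General solution: K_1e^(-5t)(-1,-1) + K_2e^(3t)(1,0).

x(t) = -K_1e^(-5t) + K_2e^(3t), z(t) = -K_1e^(-5t)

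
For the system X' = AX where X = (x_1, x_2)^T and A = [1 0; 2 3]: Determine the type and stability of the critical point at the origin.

unstable node

A = [[1,0],[2,3]]; det(A-λI) = λ^2 - 4λ + 3.
λ = 3, 1: both positive.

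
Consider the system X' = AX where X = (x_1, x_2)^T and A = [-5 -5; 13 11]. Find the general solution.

Coefficient matrix A = [[-5, -5], [13, 11]].
Characteristic polynomial det(A - λI) = λ^2 - 6λ + 10 = 0.
Eigenvalues λ = 3 ± i (complex conjugate pair).
For λ=3+i: an eigenvector is (1,-2) - i(2,-3) = (1 - 2i, -2 + 3i).
A real fundamental pair from Re and Im of e^((3+i)t)v: X_1 = e^(3t)(cos(t)·(1,-2) + sin(t)·(2,-3)), X_2 = e^(3t)(sin(t)·(1,-2) - cos(t)·(2,-3)).
General solution: C_1X_1 + C_2X_2.

x_1(t) = 2C_1e^(3t)sin(t) + C_1e^(3t)cos(t) + C_2e^(3t)sin(t) - 2C_2e^(3t)cos(t), x_2(t) = -3C_1e^(3t)sin(t) - 2C_1e^(3t)cos(t) - 2C_2e^(3t)sin(t) + 3C_2e^(3t)cos(t)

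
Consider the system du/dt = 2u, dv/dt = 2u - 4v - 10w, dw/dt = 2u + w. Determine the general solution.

Coefficient matrix A = [[2, 0, 0], [2, -4, -10], [2, 0, 1]].
det(A - λI) = 0 gives eigenvalues λ = 2, 1, -4.
For λ=2: eigenvector (1,-3,2).
For λ=1: eigenvector (0,-2,1).
For λ=-4: eigenvector (0,1,0).
General solution: c_1e^(2t)(1,-3,2) + c_2e^(t)(0,-2,1) + c_3e^(-4t)(0,1,0).

u(t) = c_1e^(2t), v(t) = -3c_1e^(2t) - 2c_2e^(t) + c_3e^(-4t), w(t) = 2c_1e^(2t) + c_2e^(t)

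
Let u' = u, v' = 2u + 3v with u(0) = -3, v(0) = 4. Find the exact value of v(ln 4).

76

A = [[1,0],[2,3]]; eigenvalues λ = 1, 3.
Eigenvectors: (1,-1) for λ=1, (0,-1) for λ=3.
From the initial condition, c_1 = -3, c_2 = -1.
v(ln 4) = (-3)(4^1)(-1) + (-1)(4^3)(-1) = 76.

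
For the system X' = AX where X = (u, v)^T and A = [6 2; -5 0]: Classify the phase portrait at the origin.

unstable spiral

A = [[6,2],[-5,0]]; det(A-λI) = λ^2 - 6λ + 10.
λ = 3 ± i: positive real part.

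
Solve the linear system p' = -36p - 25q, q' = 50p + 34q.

p(t) = -c_1e^(-t)sin(5t) - 2c_1e^(-t)cos(5t) - 2c_2e^(-t)sin(5t) + c_2e^(-t)cos(5t), q(t) = c_1e^(-t)sin(5t) + 3c_1e^(-t)cos(5t) + 3c_2e^(-t)sin(5t) - c_2e^(-t)cos(5t)

Coefficient matrix A = [[-36, -25], [50, 34]].
Characteristic polynomial det(A - λI) = λ^2 + 2λ + 26 = 0.
Eigenvalues λ = -1 ± 5i (complex conjugate pair).
For λ=-1+5i: an eigenvector is (-2,3) - i(-1,1) = (-2 + i, 3 - i).
A real fundamental pair from Re and Im of e^((-1+5i)t)v: X_1 = e^(-t)(cos(5t)·(-2,3) + sin(5t)·(-1,1)), X_2 = e^(-t)(sin(5t)·(-2,3) - cos(5t)·(-1,1)).
General solution: c_1X_1 + c_2X_2.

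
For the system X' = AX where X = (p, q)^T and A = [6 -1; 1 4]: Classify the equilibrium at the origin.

A = [[6,-1],[1,4]]; det(A-λI) = λ^2 - 10λ + 25.
repeated λ = 5 with a single eigenvector.

unstable improper node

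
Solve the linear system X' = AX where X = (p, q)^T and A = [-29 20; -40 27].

p(t) = -K_1e^(-t)sin(4t) - 2K_1e^(-t)cos(4t) - 2K_2e^(-t)sin(4t) + K_2e^(-t)cos(4t), q(t) = -K_1e^(-t)sin(4t) - 3K_1e^(-t)cos(4t) - 3K_2e^(-t)sin(4t) + K_2e^(-t)cos(4t)

Coefficient matrix A = [[-29, 20], [-40, 27]].
Characteristic polynomial det(A - λI) = λ^2 + 2λ + 17 = 0.
Eigenvalues λ = -1 ± 4i (complex conjugate pair).
For λ=-1+4i: an eigenvector is (-2,-3) - i(-1,-1) = (-2 + i, -3 + i).
A real fundamental pair from Re and Im of e^((-1+4i)t)v: X_1 = e^(-t)(cos(4t)·(-2,-3) + sin(4t)·(-1,-1)), X_2 = e^(-t)(sin(4t)·(-2,-3) - cos(4t)·(-1,-1)).
General solution: K_1X_1 + K_2X_2.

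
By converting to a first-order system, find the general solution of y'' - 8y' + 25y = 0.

Let x_1 = y, x_2 = y'. Then x_1' = x_2 and x_2' = -25x_1 + 8x_2.
A = [[0,1],[-25,8]]; det(A-λI) = λ^2 - 8λ + 25.
Eigenvalues λ = 4 ± 3i.

y(t) = c_1e^(4t)cos(3t) + c_2e^(4t)sin(3t)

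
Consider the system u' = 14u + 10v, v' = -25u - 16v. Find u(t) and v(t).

Coefficient matrix A = [[14, 10], [-25, -16]].
Characteristic polynomial det(A - λI) = λ^2 + 2λ + 26 = 0.
Eigenvalues λ = -1 ± 5i (complex conjugate pair).
For λ=-1+5i: an eigenvector is (-1,2) - i(1,-1) = (-1 - i, 2 + i).
A real fundamental pair from Re and Im of e^((-1+5i)t)v: X_1 = e^(-t)(cos(5t)·(-1,2) + sin(5t)·(1,-1)), X_2 = e^(-t)(sin(5t)·(-1,2) - cos(5t)·(1,-1)).
General solution: C_1X_1 + C_2X_2.

u(t) = C_1e^(-t)sin(5t) - C_1e^(-t)cos(5t) - C_2e^(-t)sin(5t) - C_2e^(-t)cos(5t), v(t) = -C_1e^(-t)sin(5t) + 2C_1e^(-t)cos(5t) + 2C_2e^(-t)sin(5t) + C_2e^(-t)cos(5t)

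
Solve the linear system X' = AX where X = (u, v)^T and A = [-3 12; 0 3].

Coefficient matrix A = [[-3, 12], [0, 3]].
Characteristic polynomial det(A - λI) = λ^2 - 9 = 0.
Eigenvalues λ = 3, -3.
For λ=3: (A-λI) row 1 is [-6, 12], so an eigenvector is (2, 1).
For λ=-3: (A-λI) row 1 is [0, 12], so an eigenvector is (1, 0).
General solution: K_1e^(3t)(2,1) + K_2e^(-3t)(1,0).

u(t) = 2K_1e^(3t) + K_2e^(-3t), v(t) = K_1e^(3t)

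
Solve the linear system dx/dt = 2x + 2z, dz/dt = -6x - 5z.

x(t) = K_1e^(-2t) + 2K_2e^(-t), z(t) = -2K_1e^(-2t) - 3K_2e^(-t)

Coefficient matrix A = [[2, 2], [-6, -5]].
Characteristic polynomial det(A - λI) = λ^2 + 3λ + 2 = 0.
Eigenvalues λ = -2, -1.
For λ=-2: (A-λI) row 1 is [4, 2], so an eigenvector is (1, -2).
For λ=-1: (A-λI) row 1 is [3, 2], so an eigenvector is (2, -3).
General solution: K_1e^(-2t)(1,-2) + K_2e^(-t)(2,-3).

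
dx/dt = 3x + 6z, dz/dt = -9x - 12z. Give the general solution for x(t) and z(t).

x(t) = -2C_1e^(-6t) - C_2e^(-3t), z(t) = 3C_1e^(-6t) + C_2e^(-3t)

Coefficient matrix A = [[3, 6], [-9, -12]].
Characteristic polynomial det(A - λI) = λ^2 + 9λ + 18 = 0.
Eigenvalues λ = -6, -3.
For λ=-6: (A-λI) row 1 is [9, 6], so an eigenvector is (-2, 3).
For λ=-3: (A-λI) row 1 is [6, 6], so an eigenvector is (-1, 1).
General solution: C_1e^(-6t)(-2,3) + C_2e^(-3t)(-1,1).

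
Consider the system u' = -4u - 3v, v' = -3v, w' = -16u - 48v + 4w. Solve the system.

u(t) = c_1e^(-4t) - 3c_2e^(-3t), v(t) = c_2e^(-3t), w(t) = 2c_1e^(-4t) + c_3e^(4t)

Coefficient matrix A = [[-4, -3, 0], [0, -3, 0], [-16, -48, 4]].
det(A - λI) = 0 gives eigenvalues λ = -4, -3, 4.
For λ=-4: eigenvector (1,0,2).
For λ=-3: eigenvector (-3,1,0).
For λ=4: eigenvector (0,0,1).
General solution: c_1e^(-4t)(1,0,2) + c_2e^(-3t)(-3,1,0) + c_3e^(4t)(0,0,1).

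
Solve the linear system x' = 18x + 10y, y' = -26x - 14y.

x(t) = K_1e^(2t)sin(2t) + 2K_1e^(2t)cos(2t) + 2K_2e^(2t)sin(2t) - K_2e^(2t)cos(2t), y(t) = -2K_1e^(2t)sin(2t) - 3K_1e^(2t)cos(2t) - 3K_2e^(2t)sin(2t) + 2K_2e^(2t)cos(2t)

Coefficient matrix A = [[18, 10], [-26, -14]].
Characteristic polynomial det(A - λI) = λ^2 - 4λ + 8 = 0.
Eigenvalues λ = 2 ± 2i (complex conjugate pair).
For λ=2+2i: an eigenvector is (2,-3) - i(1,-2) = (2 - i, -3 + 2i).
A real fundamental pair from Re and Im of e^((2+2i)t)v: X_1 = e^(2t)(cos(2t)·(2,-3) + sin(2t)·(1,-2)), X_2 = e^(2t)(sin(2t)·(2,-3) - cos(2t)·(1,-2)).
General solution: K_1X_1 + K_2X_2.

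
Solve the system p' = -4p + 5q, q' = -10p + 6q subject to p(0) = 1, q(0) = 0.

Coefficient matrix A = [[-4, 5], [-10, 6]].
Characteristic polynomial det(A - λI) = λ^2 - 2λ + 26 = 0.
Eigenvalues λ = 1 ± 5i (complex conjugate pair).
For λ=1+5i: an eigenvector is (-1,-1) - i(0,1) = (-1, -1 - i).
A real fundamental pair from Re and Im of e^((1+5i)t)v: X_1 = e^(t)(cos(5t)·(-1,-1) + sin(5t)·(0,1)), X_2 = e^(t)(sin(5t)·(-1,-1) - cos(5t)·(0,1)).
General solution: K_1X_1 + K_2X_2.
Applying p(0)=1, q(0)=0 gives K_1=-1, K_2=1.

p(t) = -e^(t)sin(5t) + e^(t)cos(5t), q(t) = -2e^(t)sin(5t)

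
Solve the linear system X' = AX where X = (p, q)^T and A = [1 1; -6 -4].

Coefficient matrix A = [[1, 1], [-6, -4]].
Characteristic polynomial det(A - λI) = λ^2 + 3λ + 2 = 0.
Eigenvalues λ = -1, -2.
For λ=-1: (A-λI) row 1 is [2, 1], so an eigenvector is (1, -2).
For λ=-2: (A-λI) row 1 is [3, 1], so an eigenvector is (1, -3).
General solution: c_1e^(-t)(1,-2) + c_2e^(-2t)(1,-3).

p(t) = c_1e^(-t) + c_2e^(-2t), q(t) = -2c_1e^(-t) - 3c_2e^(-2t)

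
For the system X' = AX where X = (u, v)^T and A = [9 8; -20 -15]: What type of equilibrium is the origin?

stable spiral

A = [[9,8],[-20,-15]]; det(A-λI) = λ^2 + 6λ + 25.
λ = -3 ± 4i: negative real part.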